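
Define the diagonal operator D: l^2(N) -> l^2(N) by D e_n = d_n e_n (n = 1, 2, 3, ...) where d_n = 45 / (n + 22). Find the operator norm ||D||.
||D|| = 45/23 (attained at n = 1)

For D diagonal, ||D|| = sup_n |d_n| = sup_n 45/(n + 22). This is positive and strictly decreasing in n, so the supremum is attained at n = 1: d_1 = 45/(1 + 22) = 45/23. Hence ||D|| = 45/23.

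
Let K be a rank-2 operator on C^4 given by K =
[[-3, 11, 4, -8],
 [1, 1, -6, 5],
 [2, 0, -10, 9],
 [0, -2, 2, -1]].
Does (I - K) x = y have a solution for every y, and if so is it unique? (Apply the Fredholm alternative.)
(I - K) is invertible (det(I - K) = 16 ≠ 0), so for every y in C^4 the equation (I - K) x = y has a unique solution.

K has rank 2 and factors as K = U V^T = u1 v1^T + u2 v2^T with u1 = (-3, 1, 2, 0), v1 = (1, -3, -2, 3), u2 = (1, 2, 3, -1), v2 = (0, 2, -2, 1) (multiplying out reproduces the displayed K). The nonzero eigenvalues of U V^T coincide with those of the 2 x 2 matrix G = V^T U = [[v1·u1, v1·u2], [v2·u1, v2·u2]] = [[-10, -14], [-2, -3]], and by the Sylvester determinant identity det(I_4 - U V^T) = det(I_2 - V^T U) = det([[11, 14], [2, 4]]) = (11)(4) - (14)(2) = 16. (Direct check: I - K =
[[4, -11, -4, 8],
 [-1, 0, 6, -5],
 [-2, 0, 11, -9],
 [0, 2, -2, 2]]
has determinant 16.) The finite-dimensional Fredholm alternative says: either (I - K) is invertible, or ker(I - K) ≠ {0} and then range(I - K) = ker((I - K)^*)^⊥, with dim ker(I - K) = dim ker((I - K)^*). Since det(I - K) ≠ 0, 1 is not an eigenvalue of K and ker(I - K) = {0}, so we are in the first case: for every y there is a unique x = (I - K)^(-1) y. (Explicitly, by the Woodbury identity, (I - U V^T)^(-1) = I + U (I_2 - G)^(-1) V^T.)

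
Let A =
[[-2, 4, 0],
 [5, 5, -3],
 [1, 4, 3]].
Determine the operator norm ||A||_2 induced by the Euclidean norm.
||A||_2 ≈ 8.3584 (= sqrt(largest eigenvalue of A^T A))

||A||_2 = sigma_max(A) = sqrt(lambda_max(A^T A)). Form the symmetric matrix M = A^T A =
[[30, 21, -12],
 [21, 57, -3],
 [-12, -3, 18]].
Its characteristic polynomial (trace, sum of principal 2x2 minors, determinant of M give the coefficients) is
  p(λ) = det(λ I - M) = λ^3 - 105λ^2 + 2682λ - 15876.
No integer candidate from the rational root theorem (±divisors of 15876) is a root, so the roots are irrational. The cubic discriminant is Δ = 2292387156 > 0, so there are three distinct real roots. p(8) = -628 and p(9) = 486 have opposite signs, so a root lies in (8, 9); Newton's method refines it to λ ≈ 8.5461. p(26) = 452 and p(27) = -324 have opposite signs, so a root lies in (26, 27); Newton's method refines it to λ ≈ 26.5904. p(69) = -2214 and p(70) = 364 have opposite signs, so a root lies in (69, 70); Newton's method refines it to λ ≈ 69.8636. Check (Vieta): the three roots sum to 105, matching tr M = 105.
So the eigenvalues of A^T A are ≈ 8.5461, 26.5904, 69.8636 (all ≥ 0, as they must be for A^T A). The largest is λ_max ≈ 69.8636, hence ||A||_2 = sqrt(λ_max) ≈ 8.3584.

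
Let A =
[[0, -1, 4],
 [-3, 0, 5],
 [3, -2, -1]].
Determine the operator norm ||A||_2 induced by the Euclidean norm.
||A||_2 ≈ 7.1874 (= sqrt(largest eigenvalue of A^T A))

||A||_2 = sigma_max(A) = sqrt(lambda_max(A^T A)). Form the symmetric matrix M = A^T A =
[[18, -6, -18],
 [-6, 5, -2],
 [-18, -2, 42]].
Its characteristic polynomial (trace, sum of principal 2x2 minors, determinant of M give the coefficients) is
  p(λ) = det(λ I - M) = λ^3 - 65λ^2 + 692λ - 144.
No integer candidate from the rational root theorem (±divisors of 144) is a root, so the roots are irrational. The cubic discriminant is Δ = 655549136 > 0, so there are three distinct real roots. p(0) = -144 and p(1) = 484 have opposite signs, so a root lies in (0, 1); Newton's method refines it to λ ≈ 0.2123. p(13) = 64 and p(14) = -452 have opposite signs, so a root lies in (13, 14); Newton's method refines it to λ ≈ 13.1295. p(51) = -1266 and p(52) = 688 have opposite signs, so a root lies in (51, 52); Newton's method refines it to λ ≈ 51.6582. Check (Vieta): the three roots sum to 65, matching tr M = 65.
So the eigenvalues of A^T A are ≈ 0.2123, 13.1295, 51.6582 (all ≥ 0, as they must be for A^T A). The largest is λ_max ≈ 51.6582, hence ||A||_2 = sqrt(λ_max) ≈ 7.1874.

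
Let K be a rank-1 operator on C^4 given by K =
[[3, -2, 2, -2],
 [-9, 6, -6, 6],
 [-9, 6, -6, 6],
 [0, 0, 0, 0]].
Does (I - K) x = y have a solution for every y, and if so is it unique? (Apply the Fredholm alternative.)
(I - K) is invertible (det(I - K) = -2 ≠ 0), so for every y in C^4 the equation (I - K) x = y has a unique solution.

K has rank 1, so it is an outer product K = u v^T: every row of K is a multiple of one row vector. Reading off the entries, u = (-1, 3, 3, 0) and v = (-3, 2, -2, 2) (row i of K equals u_i·v^T). A rank-one matrix u v^T satisfies K u = u (v·u) and kills the (3)-dimensional subspace v^⊥, so its characteristic polynomial is lambda^3 (lambda - v·u) with v·u = tr K = 3. Hence the eigenvalues of I - K are 1 (multiplicity 3) and 1 - (3) = -2, so det(I - K) = -2. (Direct check: I - K =
[[-2, 2, -2, 2],
 [9, -5, 6, -6],
 [9, -6, 7, -6],
 [0, 0, 0, 1]]
has determinant -2.) The finite-dimensional Fredholm alternative says: either (I - K) is invertible, or ker(I - K) ≠ {0} and then range(I - K) = ker((I - K)^*)^⊥, with dim ker(I - K) = dim ker((I - K)^*). Since det(I - K) ≠ 0, 1 is not an eigenvalue of K and ker(I - K) = {0}, so we are in the first case: for every y there is a unique x = (I - K)^(-1) y. Explicitly, by the Sherman–Morrison formula, (I - u v^T)^(-1) = I + u v^T/(1 - v·u), i.e. (I - K)^(-1) = I + K/(-2).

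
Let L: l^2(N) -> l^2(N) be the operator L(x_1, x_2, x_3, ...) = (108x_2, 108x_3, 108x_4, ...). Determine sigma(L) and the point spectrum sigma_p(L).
sigma(L) = closed disk {z in C : |z| ≤ 108}; sigma_p(L) = open disk {z in C : |z| < 108}

Note L = 108·V where V is the unit left shift (V x)_k = x_{k+1}; so sigma(L) = 108·sigma(V) and ||L|| = 108||V||. ||L x||^2 = 11664sum_{k≥2} |x_k|^2 ≤ 11664||x||^2, with equality on {x : x_1 = 0}, so ||L|| = 108. For any lambda with |lambda| < 108, set r = lambda/108 (|r| < 1); the vector x = (1, r, r^2, ...) is in l^2 and satisfies L x = 108(r, r^2, ...) = lambda x, so lambda is an eigenvalue. On the boundary |lambda| = 108 the geometric series diverges, so no l^2 eigenvector exists, but these lambda lie in the approximate point spectrum. Hence sigma(L) is the closed disk of radius 108 and sigma_p(L) is the open disk.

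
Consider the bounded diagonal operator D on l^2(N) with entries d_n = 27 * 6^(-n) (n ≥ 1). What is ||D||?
||D|| = 9/2 (attained at n = 1)

For D diagonal, ||D|| = sup_n |d_n|. The sequence d_n = 27 * 6^(-n) is positive and strictly decreasing (ratio 6^(-1) < 1), so the supremum is d_1 = 27/6 = 9/2. Hence ||D|| = 9/2.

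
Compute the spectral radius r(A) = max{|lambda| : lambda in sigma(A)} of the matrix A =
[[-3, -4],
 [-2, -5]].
r(A) = 7

The eigenvalues of A are the roots of its characteristic polynomial. With M = A (coefficients from the trace and determinant):
  p(λ) = det(λ I - M) = λ^2 + 8λ + 7.
For λ^2 + 8λ + 7 the discriminant is 36. It is a perfect square (6^2), so the roots are rational: λ = (-8 ± 6)/2 = -1, -7.
Thus the eigenvalues (to 4 decimals) are -1 (modulus 1); -7 (modulus 7). The spectral radius is the largest modulus: r(A) = 7. (Cross-check: r(A) ≤ ||A||_2 ≈ 7.2854; equality holds whenever A is normal, though it can also hold for some non-normal A.)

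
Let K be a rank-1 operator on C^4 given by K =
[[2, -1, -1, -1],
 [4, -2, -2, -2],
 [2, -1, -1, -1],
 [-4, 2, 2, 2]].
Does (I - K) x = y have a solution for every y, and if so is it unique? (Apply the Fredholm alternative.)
(I - K) is singular (det(I - K) = 0, i.e. 1 ∈ sigma(K)). (I - K) x = y is solvable iff y ⊥ ker((I - K)^*) = span{(2, -1, -1, -1)}, i.e. iff 2y_1 - y_2 - y_3 - y_4 = 0. When solvable, the solutions are x = y + c·(1, 2, 1, -2), c arbitrary (ker(I - K) = span{(1, 2, 1, -2)}, dimension 1).

K has rank 1, so it is an outer product K = u v^T: every row of K is a multiple of one row vector. Reading off the entries, u = (1, 2, 1, -2) and v = (2, -1, -1, -1) (row i of K equals u_i·v^T). A rank-one matrix u v^T satisfies K u = u (v·u) and kills the (3)-dimensional subspace v^⊥, so its characteristic polynomial is lambda^3 (lambda - v·u) with v·u = tr K = 1. Hence the eigenvalues of I - K are 1 (multiplicity 3) and 1 - (1) = 0, so det(I - K) = 0. (Direct check: I - K =
[[-1, 1, 1, 1],
 [-4, 3, 2, 2],
 [-2, 1, 2, 1],
 [4, -2, -2, -1]]
has determinant 0.) So 1 is an eigenvalue of K and (I - K) is not invertible. The finite-dimensional Fredholm alternative says: either (I - K) is invertible, or ker(I - K) ≠ {0} and then range(I - K) = ker((I - K)^*)^⊥, with dim ker(I - K) = dim ker((I - K)^*). We are in the second case, so we need both kernels. Kernel of I - K: (I - K) u = u - u (v·u) = u - u = 0, so ker(I - K) = span{u} = span{(1, 2, 1, -2)} (it is exactly 1-dimensional because rank(I - K) = 3). Kernel of the adjoint: K is real, so (I - K)^* = I - K^T = I - v u^T, and (I - v u^T) v = v - v (u·v) = 0; hence ker((I - K)^*) = span{v} = span{(2, -1, -1, -1)}. Therefore (I - K) x = y is solvable iff <y, v> = 0, i.e. iff 2y_1 - y_2 - y_3 - y_4 = 0. When this holds, K y = u (v·y) = 0, so (I - K) y = y and x = y is a particular solution; the full solution set is the line x = y + c·u = y + c·(1, 2, 1, -2), c ∈ C.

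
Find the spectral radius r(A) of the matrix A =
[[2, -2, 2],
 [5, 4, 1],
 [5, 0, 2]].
r(A) ≈ 4.9829

The eigenvalues of A are the roots of its characteristic polynomial. With M = A (coefficients from the trace, the sum of principal 2x2 minors, and det A):
  p(λ) = det(λ I - M) = λ^3 - 8λ^2 + 20λ + 14.
No integer candidate from the rational root theorem (±divisors of 14) is a root, so the roots are irrational. The cubic discriminant is Δ = -23340 < 0, so there is one real root and a complex-conjugate pair. p(-1) = -15 and p(0) = 14 have opposite signs, so a root lies in (-1, 0); Newton's method refines it to λ ≈ -0.5639. Dividing out (λ - (-0.5639)) leaves approximately λ^2 - 8.5639λ + 24.8288. For λ^2 - 8.5639λ + 24.8288 the discriminant is -25.9756. It is negative, so the remaining roots are the complex-conjugate pair λ ≈ 4.2819 ± 2.5483i. Their product equals the constant term, so |λ|^2 ≈ 24.8288 and |λ| ≈ 4.9829.
Thus the eigenvalues (to 4 decimals) are -0.5639 (modulus 0.5639); 4.2819 ± 2.5483i (modulus 4.9829). The spectral radius is the largest modulus: r(A) ≈ 4.9829. (Cross-check: r(A) ≤ ||A||_2 ≈ 8.119; equality holds whenever A is normal, though it can also hold for some non-normal A.)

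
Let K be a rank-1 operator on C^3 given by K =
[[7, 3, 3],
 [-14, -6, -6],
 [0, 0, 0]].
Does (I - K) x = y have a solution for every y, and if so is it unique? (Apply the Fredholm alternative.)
(I - K) is singular (det(I - K) = 0, i.e. 1 ∈ sigma(K)). (I - K) x = y is solvable iff y ⊥ ker((I - K)^*) = span{(7, 3, 3)}, i.e. iff 7y_1 + 3y_2 + 3y_3 = 0. When solvable, the solutions are x = y + c·(1, -2, 0), c arbitrary (ker(I - K) = span{(1, -2, 0)}, dimension 1).

K has rank 1, so it is an outer product K = u v^T: every row of K is a multiple of one row vector. Reading off the entries, u = (1, -2, 0) and v = (7, 3, 3) (row i of K equals u_i·v^T). A rank-one matrix u v^T satisfies K u = u (v·u) and kills the (2)-dimensional subspace v^⊥, so its characteristic polynomial is lambda^2 (lambda - v·u) with v·u = tr K = 1. Hence the eigenvalues of I - K are 1 (multiplicity 2) and 1 - (1) = 0, so det(I - K) = 0. (Direct check: I - K =
[[-6, -3, -3],
 [14, 7, 6],
 [0, 0, 1]]
has determinant 0.) So 1 is an eigenvalue of K and (I - K) is not invertible. The finite-dimensional Fredholm alternative says: either (I - K) is invertible, or ker(I - K) ≠ {0} and then range(I - K) = ker((I - K)^*)^⊥, with dim ker(I - K) = dim ker((I - K)^*). We are in the second case, so we need both kernels. Kernel of I - K: (I - K) u = u - u (v·u) = u - u = 0, so ker(I - K) = span{u} = span{(1, -2, 0)} (it is exactly 1-dimensional because rank(I - K) = 2). Kernel of the adjoint: K is real, so (I - K)^* = I - K^T = I - v u^T, and (I - v u^T) v = v - v (u·v) = 0; hence ker((I - K)^*) = span{v} = span{(7, 3, 3)}. Therefore (I - K) x = y is solvable iff <y, v> = 0, i.e. iff 7y_1 + 3y_2 + 3y_3 = 0. When this holds, K y = u (v·y) = 0, so (I - K) y = y and x = y is a particular solution; the full solution set is the line x = y + c·u = y + c·(1, -2, 0), c ∈ C.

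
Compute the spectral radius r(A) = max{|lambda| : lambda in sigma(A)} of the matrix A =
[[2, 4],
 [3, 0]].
r(A) = (2 + sqrt(52))/2 ≈ 4.6056

The eigenvalues of A are the roots of its characteristic polynomial. With M = A (coefficients from the trace and determinant):
  p(λ) = det(λ I - M) = λ^2 - 2λ - 12.
For λ^2 - 2λ - 12 the discriminant is 52. It is nonnegative but not a perfect square, so the roots are real and irrational: λ = (2 ± sqrt(52))/2 ≈ 4.6056, -2.6056.
Thus the eigenvalues (to 4 decimals) are 4.6056 (modulus 4.6056); -2.6056 (modulus 2.6056). The spectral radius is the largest modulus: r(A) = (2 + sqrt(52))/2 ≈ 4.6056. (Cross-check: r(A) ≤ ||A||_2 ≈ 4.7581; equality holds whenever A is normal, though it can also hold for some non-normal A.)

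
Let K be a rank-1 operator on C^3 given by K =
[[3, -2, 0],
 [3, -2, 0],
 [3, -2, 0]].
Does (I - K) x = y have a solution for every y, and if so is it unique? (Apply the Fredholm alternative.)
(I - K) is singular (det(I - K) = 0, i.e. 1 ∈ sigma(K)). (I - K) x = y is solvable iff y ⊥ ker((I - K)^*) = span{(3, -2, 0)}, i.e. iff 3y_1 - 2y_2 = 0. When solvable, the solutions are x = y + c·(1, 1, 1), c arbitrary (ker(I - K) = span{(1, 1, 1)}, dimension 1).

K has rank 1, so it is an outer product K = u v^T: every row of K is a multiple of one row vector. Reading off the entries, u = (1, 1, 1) and v = (3, -2, 0) (row i of K equals u_i·v^T). A rank-one matrix u v^T satisfies K u = u (v·u) and kills the (2)-dimensional subspace v^⊥, so its characteristic polynomial is lambda^2 (lambda - v·u) with v·u = tr K = 1. Hence the eigenvalues of I - K are 1 (multiplicity 2) and 1 - (1) = 0, so det(I - K) = 0. (Direct check: I - K =
[[-2, 2, 0],
 [-3, 3, 0],
 [-3, 2, 1]]
has determinant 0.) So 1 is an eigenvalue of K and (I - K) is not invertible. The finite-dimensional Fredholm alternative says: either (I - K) is invertible, or ker(I - K) ≠ {0} and then range(I - K) = ker((I - K)^*)^⊥, with dim ker(I - K) = dim ker((I - K)^*). We are in the second case, so we need both kernels. Kernel of I - K: (I - K) u = u - u (v·u) = u - u = 0, so ker(I - K) = span{u} = span{(1, 1, 1)} (it is exactly 1-dimensional because rank(I - K) = 2). Kernel of the adjoint: K is real, so (I - K)^* = I - K^T = I - v u^T, and (I - v u^T) v = v - v (u·v) = 0; hence ker((I - K)^*) = span{v} = span{(3, -2, 0)}. Therefore (I - K) x = y is solvable iff <y, v> = 0, i.e. iff 3y_1 - 2y_2 = 0. When this holds, K y = u (v·y) = 0, so (I - K) y = y and x = y is a particular solution; the full solution set is the line x = y + c·u = y + c·(1, 1, 1), c ∈ C.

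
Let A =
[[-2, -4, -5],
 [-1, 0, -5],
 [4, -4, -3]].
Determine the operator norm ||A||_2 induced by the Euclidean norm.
||A||_2 ≈ 8.9607 (= sqrt(largest eigenvalue of A^T A))

||A||_2 = sigma_max(A) = sqrt(lambda_max(A^T A)). Form the symmetric matrix M = A^T A =
[[21, -8, 3],
 [-8, 32, 32],
 [3, 32, 59]].
Its characteristic polynomial (trace, sum of principal 2x2 minors, determinant of M give the coefficients) is
  p(λ) = det(λ I - M) = λ^3 - 112λ^2 + 2702λ - 12544.
No integer candidate from the rational root theorem (±divisors of 12544) is a root, so the roots are irrational. The cubic discriminant is Δ = 6262104352 > 0, so there are three distinct real roots. p(6) = -148 and p(7) = 1225 have opposite signs, so a root lies in (6, 7); Newton's method refines it to λ ≈ 6.1016. p(25) = 631 and p(26) = -428 have opposite signs, so a root lies in (25, 26); Newton's method refines it to λ ≈ 25.6038. p(80) = -1184 and p(81) = 2927 have opposite signs, so a root lies in (80, 81); Newton's method refines it to λ ≈ 80.2945. Check (Vieta): the three roots sum to 112, matching tr M = 112.
So the eigenvalues of A^T A are ≈ 6.1016, 25.6038, 80.2945 (all ≥ 0, as they must be for A^T A). The largest is λ_max ≈ 80.2945, hence ||A||_2 = sqrt(λ_max) ≈ 8.9607.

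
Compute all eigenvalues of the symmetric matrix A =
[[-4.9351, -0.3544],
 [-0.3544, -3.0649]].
sigma(A) ≈ {-5, -3}

A is real symmetric, so its spectrum consists of real eigenvalues. Expanding the characteristic polynomial of the displayed matrix gives
  det(λ I - A) = p(λ) = λ^2 + (8)λ + (15).
Solving p(λ) = 0 yields eigenvalues ≈ -5, -3. (A is shown rounded to 4 decimals, so these recover the underlying integer eigenvalues to within that precision.)
Verification: the trace of A = -8 equals the sum of eigenvalues -8, and det(A) ≈ 15.0000 matches the eigenvalue product 15.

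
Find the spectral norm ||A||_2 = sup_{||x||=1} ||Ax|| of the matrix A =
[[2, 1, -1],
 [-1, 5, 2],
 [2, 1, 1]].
||A||_2 ≈ 5.5791 (= sqrt(largest eigenvalue of A^T A))

||A||_2 = sigma_max(A) = sqrt(lambda_max(A^T A)). Form the symmetric matrix M = A^T A =
[[9, -1, -2],
 [-1, 27, 10],
 [-2, 10, 6]].
Its characteristic polynomial (trace, sum of principal 2x2 minors, determinant of M give the coefficients) is
  p(λ) = det(λ I - M) = λ^3 - 42λ^2 + 354λ - 484.
No integer candidate from the rational root theorem (±divisors of 484) is a root, so the roots are irrational. The cubic discriminant is Δ = 23380704 > 0, so there are three distinct real roots. p(1) = -171 and p(2) = 64 have opposite signs, so a root lies in (1, 2); Newton's method refines it to λ ≈ 1.6939. p(9) = 29 and p(10) = -144 have opposite signs, so a root lies in (9, 10); Newton's method refines it to λ ≈ 9.1794. p(31) = -81 and p(32) = 604 have opposite signs, so a root lies in (31, 32); Newton's method refines it to λ ≈ 31.1267. Check (Vieta): the three roots sum to 42, matching tr M = 42.
So the eigenvalues of A^T A are ≈ 1.6939, 9.1794, 31.1267 (all ≥ 0, as they must be for A^T A). The largest is λ_max ≈ 31.1267, hence ||A||_2 = sqrt(λ_max) ≈ 5.5791.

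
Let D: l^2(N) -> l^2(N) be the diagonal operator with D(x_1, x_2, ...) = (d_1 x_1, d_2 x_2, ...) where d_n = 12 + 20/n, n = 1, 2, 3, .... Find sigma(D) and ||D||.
sigma(D) = {12 + 20/n : n ≥ 1} ∪ {12}; ||D|| = 32

A bounded diagonal operator on l^2 with diagonal entries d_n has spectrum equal to the closure of {d_n : n ≥ 1}: every d_n is an eigenvalue (with eigenvector e_n), so {d_n} ⊂ sigma(D); the spectrum is closed, so its closure is too; and for lambda not in the closure, (D - lambda I) has bounded inverse (the diagonal entries 1/(d_n - lambda) are bounded). For our sequence d_n = 12 + 20/n, n = 1, 2, 3, ...:
  - {d_n} = {12 + 20/n : n ≥ 1}; the only limit point is 12
  - closure = {12 + 20/n : n ≥ 1} ∪ {12}
For the norm: a diagonal operator has ||D|| = sup_n |d_n|. Here d_n = 12 + 20/n is positive and decreasing, so sup_n |d_n| = d_1 = 12 + 20 = 32. So ||D|| = 32.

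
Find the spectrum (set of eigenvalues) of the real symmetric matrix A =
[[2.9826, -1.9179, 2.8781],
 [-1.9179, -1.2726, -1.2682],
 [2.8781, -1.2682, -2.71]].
sigma(A) ≈ {-4, -2, 5}

A is real symmetric, so its spectrum consists of real eigenvalues. Expanding the characteristic polynomial of the displayed matrix gives
  det(λ I - A) = p(λ) = λ^3 + (1)λ^2 + (-22)λ + (-40).
Solving p(λ) = 0 yields eigenvalues ≈ -4, -2, 5. (A is shown rounded to 4 decimals, so these recover the underlying integer eigenvalues to within that precision.)
Verification: the trace of A = -1 equals the sum of eigenvalues -1, and det(A) ≈ 39.9997 matches the eigenvalue product 40.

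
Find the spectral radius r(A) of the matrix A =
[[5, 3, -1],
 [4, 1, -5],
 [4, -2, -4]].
r(A) ≈ 6.1613

The eigenvalues of A are the roots of its characteristic polynomial. With M = A (coefficients from the trace, the sum of principal 2x2 minors, and det A):
  p(λ) = det(λ I - M) = λ^3 - 2λ^2 - 37λ + 70.
No integer candidate from the rational root theorem (±divisors of 70) is a root, so the roots are irrational. The cubic discriminant is Δ = 171268 > 0, so there are three distinct real roots. p(-7) = -112 and p(-6) = 4 have opposite signs, so a root lies in (-7, -6); Newton's method refines it to λ ≈ -6.0417. p(1) = 32 and p(2) = -4 have opposite signs, so a root lies in (1, 2); Newton's method refines it to λ ≈ 1.8805. p(6) = -8 and p(7) = 56 have opposite signs, so a root lies in (6, 7); Newton's method refines it to λ ≈ 6.1613. Check (Vieta): the three roots sum to 2, matching tr M = 2.
Thus the eigenvalues (to 4 decimals) are -6.0417 (modulus 6.0417); 1.8805 (modulus 1.8805); 6.1613 (modulus 6.1613). The spectral radius is the largest modulus: r(A) ≈ 6.1613. (Cross-check: r(A) ≤ ||A||_2 ≈ 9.5969; equality holds whenever A is normal, though it can also hold for some non-normal A.)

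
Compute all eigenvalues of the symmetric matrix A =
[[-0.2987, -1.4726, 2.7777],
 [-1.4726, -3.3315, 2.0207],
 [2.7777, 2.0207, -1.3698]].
sigma(A) ≈ {-6, -1, 2}

A is real symmetric, so its spectrum consists of real eigenvalues. Expanding the characteristic polynomial of the displayed matrix gives
  det(λ I - A) = p(λ) = λ^3 + (5)λ^2 + (-8)λ + (-12).
Solving p(λ) = 0 yields eigenvalues ≈ -6, -1, 2. (A is shown rounded to 4 decimals, so these recover the underlying integer eigenvalues to within that precision.)
Verification: the trace of A = -5 equals the sum of eigenvalues -5, and det(A) ≈ 12.0005 matches the eigenvalue product 12.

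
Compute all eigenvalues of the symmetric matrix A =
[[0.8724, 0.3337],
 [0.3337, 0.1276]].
sigma(A) ≈ {0, 1}

A is real symmetric, so its spectrum consists of real eigenvalues. Expanding the characteristic polynomial of the displayed matrix gives
  det(λ I - A) = p(λ) = λ^2 + (-1)λ + (0).
Solving p(λ) = 0 yields eigenvalues ≈ 0, 1. (A is shown rounded to 4 decimals, so these recover the underlying integer eigenvalues to within that precision.)
Verification: the trace of A = 1 equals the sum of eigenvalues 1, and det(A) ≈ -0.0000 matches the eigenvalue product 0.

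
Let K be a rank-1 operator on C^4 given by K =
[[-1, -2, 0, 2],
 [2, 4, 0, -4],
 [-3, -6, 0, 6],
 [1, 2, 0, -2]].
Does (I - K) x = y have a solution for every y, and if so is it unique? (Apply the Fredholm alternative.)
(I - K) is singular (det(I - K) = 0, i.e. 1 ∈ sigma(K)). (I - K) x = y is solvable iff y ⊥ ker((I - K)^*) = span{(-1, -2, 0, 2)}, i.e. iff -y_1 - 2y_2 + 2y_4 = 0. When solvable, the solutions are x = y + c·(1, -2, 3, -1), c arbitrary (ker(I - K) = span{(1, -2, 3, -1)}, dimension 1).

K has rank 1, so it is an outer product K = u v^T: every row of K is a multiple of one row vector. Reading off the entries, u = (1, -2, 3, -1) and v = (-1, -2, 0, 2) (row i of K equals u_i·v^T). A rank-one matrix u v^T satisfies K u = u (v·u) and kills the (3)-dimensional subspace v^⊥, so its characteristic polynomial is lambda^3 (lambda - v·u) with v·u = tr K = 1. Hence the eigenvalues of I - K are 1 (multiplicity 3) and 1 - (1) = 0, so det(I - K) = 0. (Direct check: I - K =
[[2, 2, 0, -2],
 [-2, -3, 0, 4],
 [3, 6, 1, -6],
 [-1, -2, 0, 3]]
has determinant 0.) So 1 is an eigenvalue of K and (I - K) is not invertible. The finite-dimensional Fredholm alternative says: either (I - K) is invertible, or ker(I - K) ≠ {0} and then range(I - K) = ker((I - K)^*)^⊥, with dim ker(I - K) = dim ker((I - K)^*). We are in the second case, so we need both kernels. Kernel of I - K: (I - K) u = u - u (v·u) = u - u = 0, so ker(I - K) = span{u} = span{(1, -2, 3, -1)} (it is exactly 1-dimensional because rank(I - K) = 3). Kernel of the adjoint: K is real, so (I - K)^* = I - K^T = I - v u^T, and (I - v u^T) v = v - v (u·v) = 0; hence ker((I - K)^*) = span{v} = span{(-1, -2, 0, 2)}. Therefore (I - K) x = y is solvable iff <y, v> = 0, i.e. iff -y_1 - 2y_2 + 2y_4 = 0. When this holds, K y = u (v·y) = 0, so (I - K) y = y and x = y is a particular solution; the full solution set is the line x = y + c·u = y + c·(1, -2, 3, -1), c ∈ C.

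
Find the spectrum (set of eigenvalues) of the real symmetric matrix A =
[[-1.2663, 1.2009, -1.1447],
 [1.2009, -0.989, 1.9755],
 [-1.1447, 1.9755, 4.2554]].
sigma(A) ≈ {-3, 0, 5}

A is real symmetric, so its spectrum consists of real eigenvalues. Expanding the characteristic polynomial of the displayed matrix gives
  det(λ I - A) = p(λ) = λ^3 + (-2)λ^2 + (-15)λ + (0.0012).
Solving p(λ) = 0 yields eigenvalues ≈ -3, 0, 5. (A is shown rounded to 4 decimals, so these recover the underlying integer eigenvalues to within that precision.)
Verification: the trace of A = 2 equals the sum of eigenvalues 2, and det(A) ≈ -0.0012 matches the eigenvalue product 0.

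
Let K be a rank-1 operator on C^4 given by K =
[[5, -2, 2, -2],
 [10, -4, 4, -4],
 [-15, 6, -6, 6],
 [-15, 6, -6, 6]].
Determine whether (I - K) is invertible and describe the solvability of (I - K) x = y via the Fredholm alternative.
(I - K) is singular (det(I - K) = 0, i.e. 1 ∈ sigma(K)). (I - K) x = y is solvable iff y ⊥ ker((I - K)^*) = span{(5, -2, 2, -2)}, i.e. iff 5y_1 - 2y_2 + 2y_3 - 2y_4 = 0. When solvable, the solutions are x = y + c·(1, 2, -3, -3), c arbitrary (ker(I - K) = span{(1, 2, -3, -3)}, dimension 1).

K has rank 1, so it is an outer product K = u v^T: every row of K is a multiple of one row vector. Reading off the entries, u = (1, 2, -3, -3) and v = (5, -2, 2, -2) (row i of K equals u_i·v^T). A rank-one matrix u v^T satisfies K u = u (v·u) and kills the (3)-dimensional subspace v^⊥, so its characteristic polynomial is lambda^3 (lambda - v·u) with v·u = tr K = 1. Hence the eigenvalues of I - K are 1 (multiplicity 3) and 1 - (1) = 0, so det(I - K) = 0. (Direct check: I - K =
[[-4, 2, -2, 2],
 [-10, 5, -4, 4],
 [15, -6, 7, -6],
 [15, -6, 6, -5]]
has determinant 0.) So 1 is an eigenvalue of K and (I - K) is not invertible. The finite-dimensional Fredholm alternative says: either (I - K) is invertible, or ker(I - K) ≠ {0} and then range(I - K) = ker((I - K)^*)^⊥, with dim ker(I - K) = dim ker((I - K)^*). We are in the second case, so we need both kernels. Kernel of I - K: (I - K) u = u - u (v·u) = u - u = 0, so ker(I - K) = span{u} = span{(1, 2, -3, -3)} (it is exactly 1-dimensional because rank(I - K) = 3). Kernel of the adjoint: K is real, so (I - K)^* = I - K^T = I - v u^T, and (I - v u^T) v = v - v (u·v) = 0; hence ker((I - K)^*) = span{v} = span{(5, -2, 2, -2)}. Therefore (I - K) x = y is solvable iff <y, v> = 0, i.e. iff 5y_1 - 2y_2 + 2y_3 - 2y_4 = 0. When this holds, K y = u (v·y) = 0, so (I - K) y = y and x = y is a particular solution; the full solution set is the line x = y + c·u = y + c·(1, 2, -3, -3), c ∈ C.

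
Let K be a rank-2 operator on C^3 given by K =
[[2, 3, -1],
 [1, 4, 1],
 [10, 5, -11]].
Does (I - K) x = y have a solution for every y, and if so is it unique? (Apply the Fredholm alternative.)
(I - K) is invertible (det(I - K) = -50 ≠ 0), so for every y in C^3 the equation (I - K) x = y has a unique solution.

K has rank 2 and factors as K = U V^T = u1 v1^T + u2 v2^T with u1 = (1, 2, -1), v1 = (-1, 1, 2), u2 = (1, 1, 3), v2 = (3, 2, -3) (multiplying out reproduces the displayed K). The nonzero eigenvalues of U V^T coincide with those of the 2 x 2 matrix G = V^T U = [[v1·u1, v1·u2], [v2·u1, v2·u2]] = [[-1, 6], [10, -4]], and by the Sylvester determinant identity det(I_3 - U V^T) = det(I_2 - V^T U) = det([[2, -6], [-10, 5]]) = (2)(5) - (-6)(-10) = -50. (Direct check: I - K =
[[-1, -3, 1],
 [-1, -3, -1],
 [-10, -5, 12]]
has determinant -50.) The finite-dimensional Fredholm alternative says: either (I - K) is invertible, or ker(I - K) ≠ {0} and then range(I - K) = ker((I - K)^*)^⊥, with dim ker(I - K) = dim ker((I - K)^*). Since det(I - K) ≠ 0, 1 is not an eigenvalue of K and ker(I - K) = {0}, so we are in the first case: for every y there is a unique x = (I - K)^(-1) y. (Explicitly, by the Woodbury identity, (I - U V^T)^(-1) = I + U (I_2 - G)^(-1) V^T.)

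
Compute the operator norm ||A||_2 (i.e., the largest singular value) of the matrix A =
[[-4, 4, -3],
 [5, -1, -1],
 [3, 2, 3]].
||A||_2 ≈ 7.9205 (= sqrt(largest eigenvalue of A^T A))

||A||_2 = sigma_max(A) = sqrt(lambda_max(A^T A)). Form the symmetric matrix M = A^T A =
[[50, -15, 16],
 [-15, 21, -5],
 [16, -5, 19]].
Its characteristic polynomial (trace, sum of principal 2x2 minors, determinant of M give the coefficients) is
  p(λ) = det(λ I - M) = λ^3 - 90λ^2 + 1893λ - 11449.
No integer candidate from the rational root theorem (±divisors of 11449) is a root, so the roots are irrational. The cubic discriminant is Δ = 77818185 > 0, so there are three distinct real roots. p(11) = -185 and p(12) = 35 have opposite signs, so a root lies in (11, 12); Newton's method refines it to λ ≈ 11.8009. p(15) = 71 and p(16) = -105 have opposite signs, so a root lies in (15, 16); Newton's method refines it to λ ≈ 15.4649. p(62) = -1715 and p(63) = 647 have opposite signs, so a root lies in (62, 63); Newton's method refines it to λ ≈ 62.7342. Check (Vieta): the three roots sum to 90, matching tr M = 90.
So the eigenvalues of A^T A are ≈ 11.8009, 15.4649, 62.7342 (all ≥ 0, as they must be for A^T A). The largest is λ_max ≈ 62.7342, hence ||A||_2 = sqrt(λ_max) ≈ 7.9205.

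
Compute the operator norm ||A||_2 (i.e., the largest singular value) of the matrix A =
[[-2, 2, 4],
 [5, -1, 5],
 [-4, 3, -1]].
||A||_2 ≈ 8.3187 (= sqrt(largest eigenvalue of A^T A))

||A||_2 = sigma_max(A) = sqrt(lambda_max(A^T A)). Form the symmetric matrix M = A^T A =
[[45, -21, 21],
 [-21, 14, 0],
 [21, 0, 42]].
Its characteristic polynomial (trace, sum of principal 2x2 minors, determinant of M give the coefficients) is
  p(λ) = det(λ I - M) = λ^3 - 101λ^2 + 2226λ - 1764.
No integer candidate from the rational root theorem (±divisors of 1764) is a root, so the roots are irrational. The cubic discriminant is Δ = 6211589076 > 0, so there are three distinct real roots. p(0) = -1764 and p(1) = 362 have opposite signs, so a root lies in (0, 1); Newton's method refines it to λ ≈ 0.8229. p(30) = 1116 and p(31) = -28 have opposite signs, so a root lies in (30, 31); Newton's method refines it to λ ≈ 30.9757. p(69) = -522 and p(70) = 2156 have opposite signs, so a root lies in (69, 70); Newton's method refines it to λ ≈ 69.2014. Check (Vieta): the three roots sum to 101, matching tr M = 101.
So the eigenvalues of A^T A are ≈ 0.8229, 30.9757, 69.2014 (all ≥ 0, as they must be for A^T A). The largest is λ_max ≈ 69.2014, hence ||A||_2 = sqrt(λ_max) ≈ 8.3187.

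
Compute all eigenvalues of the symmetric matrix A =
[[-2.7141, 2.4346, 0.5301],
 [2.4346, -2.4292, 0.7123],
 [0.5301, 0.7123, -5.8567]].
sigma(A) ≈ {-6, -5, 0}

A is real symmetric, so its spectrum consists of real eigenvalues. Expanding the characteristic polynomial of the displayed matrix gives
  det(λ I - A) = p(λ) = λ^3 + (11)λ^2 + (30)λ + (0.0012).
Solving p(λ) = 0 yields eigenvalues ≈ -6, -5, 0. (A is shown rounded to 4 decimals, so these recover the underlying integer eigenvalues to within that precision.)
Verification: the trace of A = -11 equals the sum of eigenvalues -11, and det(A) ≈ -0.0012 matches the eigenvalue product 0.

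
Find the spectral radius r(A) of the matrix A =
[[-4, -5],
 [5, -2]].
r(A) = sqrt(33) ≈ 5.7446

The eigenvalues of A are the roots of its characteristic polynomial. With M = A (coefficients from the trace and determinant):
  p(λ) = det(λ I - M) = λ^2 + 6λ + 33.
For λ^2 + 6λ + 33 the discriminant is -96. It is negative, so the roots are the complex-conjugate pair λ = -3 ± (sqrt(96)/2) i ≈ -3 ± 4.899i. For a conjugate pair the product of the roots equals the constant term, so |λ|^2 = 33 and |λ| = sqrt(33) ≈ 5.7446.
Thus the eigenvalues (to 4 decimals) are -3 ± 4.899i (modulus 5.7446). The spectral radius is the largest modulus: r(A) = sqrt(33) ≈ 5.7446. (Cross-check: r(A) ≤ ||A||_2 ≈ 6.831; equality holds whenever A is normal, though it can also hold for some non-normal A.)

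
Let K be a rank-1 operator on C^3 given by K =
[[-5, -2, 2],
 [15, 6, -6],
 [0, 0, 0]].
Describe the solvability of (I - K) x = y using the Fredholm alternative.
(I - K) is singular (det(I - K) = 0, i.e. 1 ∈ sigma(K)). (I - K) x = y is solvable iff y ⊥ ker((I - K)^*) = span{(-5, -2, 2)}, i.e. iff -5y_1 - 2y_2 + 2y_3 = 0. When solvable, the solutions are x = y + c·(1, -3, 0), c arbitrary (ker(I - K) = span{(1, -3, 0)}, dimension 1).

K has rank 1, so it is an outer product K = u v^T: every row of K is a multiple of one row vector. Reading off the entries, u = (1, -3, 0) and v = (-5, -2, 2) (row i of K equals u_i·v^T). A rank-one matrix u v^T satisfies K u = u (v·u) and kills the (2)-dimensional subspace v^⊥, so its characteristic polynomial is lambda^2 (lambda - v·u) with v·u = tr K = 1. Hence the eigenvalues of I - K are 1 (multiplicity 2) and 1 - (1) = 0, so det(I - K) = 0. (Direct check: I - K =
[[6, 2, -2],
 [-15, -5, 6],
 [0, 0, 1]]
has determinant 0.) So 1 is an eigenvalue of K and (I - K) is not invertible. The finite-dimensional Fredholm alternative says: either (I - K) is invertible, or ker(I - K) ≠ {0} and then range(I - K) = ker((I - K)^*)^⊥, with dim ker(I - K) = dim ker((I - K)^*). We are in the second case, so we need both kernels. Kernel of I - K: (I - K) u = u - u (v·u) = u - u = 0, so ker(I - K) = span{u} = span{(1, -3, 0)} (it is exactly 1-dimensional because rank(I - K) = 2). Kernel of the adjoint: K is real, so (I - K)^* = I - K^T = I - v u^T, and (I - v u^T) v = v - v (u·v) = 0; hence ker((I - K)^*) = span{v} = span{(-5, -2, 2)}. Therefore (I - K) x = y is solvable iff <y, v> = 0, i.e. iff -5y_1 - 2y_2 + 2y_3 = 0. When this holds, K y = u (v·y) = 0, so (I - K) y = y and x = y is a particular solution; the full solution set is the line x = y + c·u = y + c·(1, -3, 0), c ∈ C.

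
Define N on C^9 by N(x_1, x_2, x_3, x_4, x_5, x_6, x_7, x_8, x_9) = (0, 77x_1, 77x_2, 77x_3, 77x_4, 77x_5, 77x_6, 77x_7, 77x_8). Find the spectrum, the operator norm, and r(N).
sigma(N) = {0}; ||N|| = 77; r(N) = 0. (N is nilpotent with N^9 = 0.)

On C^9, N is a strictly lower-triangular matrix with 77 on the subdiagonal and zeros elsewhere, so its characteristic polynomial is lambda^9 and every eigenvalue is 0: sigma(N) = {0}. For the operator norm, N e_i = 77e_{i+1} for i = 1, ..., 8 and N e_9 = 0, so the singular values of N are 77 (with multiplicity 8) and 0; hence ||N|| = 77. The spectral radius r(N) = max|lambda| = 0. Note ||N|| > r(N) — characteristic of non-normal nilpotent operators. Indeed N^9 = 0.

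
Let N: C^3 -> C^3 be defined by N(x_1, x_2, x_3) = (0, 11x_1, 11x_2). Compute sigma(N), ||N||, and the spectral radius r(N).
sigma(N) = {0}; ||N|| = 11; r(N) = 0. (N is nilpotent with N^3 = 0.)

On C^3, N is a strictly lower-triangular matrix with 11 on the subdiagonal and zeros elsewhere, so its characteristic polynomial is lambda^3 and every eigenvalue is 0: sigma(N) = {0}. For the operator norm, N e_i = 11e_{i+1} for i = 1, ..., 2 and N e_3 = 0, so the singular values of N are 11 (with multiplicity 2) and 0; hence ||N|| = 11. The spectral radius r(N) = max|lambda| = 0. Note ||N|| > r(N) — characteristic of non-normal nilpotent operators. Indeed N^3 = 0.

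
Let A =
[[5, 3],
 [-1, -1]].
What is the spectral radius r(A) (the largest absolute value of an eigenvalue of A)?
r(A) = (4 + sqrt(24))/2 ≈ 4.4495

The eigenvalues of A are the roots of its characteristic polynomial. With M = A (coefficients from the trace and determinant):
  p(λ) = det(λ I - M) = λ^2 - 4λ - 2.
For λ^2 - 4λ - 2 the discriminant is 24. It is nonnegative but not a perfect square, so the roots are real and irrational: λ = (4 ± sqrt(24))/2 ≈ 4.4495, -0.4495.
Thus the eigenvalues (to 4 decimals) are 4.4495 (modulus 4.4495); -0.4495 (modulus 0.4495). The spectral radius is the largest modulus: r(A) = (4 + sqrt(24))/2 ≈ 4.4495. (Cross-check: r(A) ≤ ||A||_2 ≈ 5.9907; equality holds whenever A is normal, though it can also hold for some non-normal A.)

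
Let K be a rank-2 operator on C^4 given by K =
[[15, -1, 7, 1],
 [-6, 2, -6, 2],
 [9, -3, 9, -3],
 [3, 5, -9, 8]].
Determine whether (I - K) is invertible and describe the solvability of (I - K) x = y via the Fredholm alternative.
(I - K) is invertible (det(I - K) = 231 ≠ 0), so for every y in C^4 the equation (I - K) x = y has a unique solution.

K has rank 2 and factors as K = U V^T = u1 v1^T + u2 v2^T with u1 = (-2, 0, 0, -3), v1 = (-3, -1, 1, -2), u2 = (3, -2, 3, -2), v2 = (3, -1, 3, -1) (multiplying out reproduces the displayed K). The nonzero eigenvalues of U V^T coincide with those of the 2 x 2 matrix G = V^T U = [[v1·u1, v1·u2], [v2·u1, v2·u2]] = [[12, 0], [-3, 22]], and by the Sylvester determinant identity det(I_4 - U V^T) = det(I_2 - V^T U) = det([[-11, 0], [3, -21]]) = (-11)(-21) - (0)(3) = 231. (Direct check: I - K =
[[-14, 1, -7, -1],
 [6, -1, 6, -2],
 [-9, 3, -8, 3],
 [-3, -5, 9, -7]]
has determinant 231.) The finite-dimensional Fredholm alternative says: either (I - K) is invertible, or ker(I - K) ≠ {0} and then range(I - K) = ker((I - K)^*)^⊥, with dim ker(I - K) = dim ker((I - K)^*). Since det(I - K) ≠ 0, 1 is not an eigenvalue of K and ker(I - K) = {0}, so we are in the first case: for every y there is a unique x = (I - K)^(-1) y. (Explicitly, by the Woodbury identity, (I - U V^T)^(-1) = I + U (I_2 - G)^(-1) V^T.)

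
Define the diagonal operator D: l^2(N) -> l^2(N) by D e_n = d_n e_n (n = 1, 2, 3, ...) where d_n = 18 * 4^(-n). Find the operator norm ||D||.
||D|| = 9/2 (attained at n = 1)

For D diagonal, ||D|| = sup_n |d_n|. The sequence d_n = 18 * 4^(-n) is positive and strictly decreasing (ratio 4^(-1) < 1), so the supremum is d_1 = 18/4 = 9/2. Hence ||D|| = 9/2.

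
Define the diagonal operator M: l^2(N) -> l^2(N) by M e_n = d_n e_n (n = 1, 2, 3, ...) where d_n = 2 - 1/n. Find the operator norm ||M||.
||M|| = 2

For a diagonal operator on l^2 with entries d_n, ||M|| = sup_n |d_n|. Here d_1 = 1, d_2 = 3/2, ..., and d_n = 2 - 1/n increases monotonically toward 2. All terms lie in [1, 2), so |d_n| = d_n and the supremum is the limit 2, which is not attained by any individual d_n. Hence ||M|| = 2.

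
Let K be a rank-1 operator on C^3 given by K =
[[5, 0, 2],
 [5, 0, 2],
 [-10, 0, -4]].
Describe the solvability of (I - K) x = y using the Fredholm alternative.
(I - K) is singular (det(I - K) = 0, i.e. 1 ∈ sigma(K)). (I - K) x = y is solvable iff y ⊥ ker((I - K)^*) = span{(5, 0, 2)}, i.e. iff 5y_1 + 2y_3 = 0. When solvable, the solutions are x = y + c·(1, 1, -2), c arbitrary (ker(I - K) = span{(1, 1, -2)}, dimension 1).

K has rank 1, so it is an outer product K = u v^T: every row of K is a multiple of one row vector. Reading off the entries, u = (1, 1, -2) and v = (5, 0, 2) (row i of K equals u_i·v^T). A rank-one matrix u v^T satisfies K u = u (v·u) and kills the (2)-dimensional subspace v^⊥, so its characteristic polynomial is lambda^2 (lambda - v·u) with v·u = tr K = 1. Hence the eigenvalues of I - K are 1 (multiplicity 2) and 1 - (1) = 0, so det(I - K) = 0. (Direct check: I - K =
[[-4, 0, -2],
 [-5, 1, -2],
 [10, 0, 5]]
has determinant 0.) So 1 is an eigenvalue of K and (I - K) is not invertible. The finite-dimensional Fredholm alternative says: either (I - K) is invertible, or ker(I - K) ≠ {0} and then range(I - K) = ker((I - K)^*)^⊥, with dim ker(I - K) = dim ker((I - K)^*). We are in the second case, so we need both kernels. Kernel of I - K: (I - K) u = u - u (v·u) = u - u = 0, so ker(I - K) = span{u} = span{(1, 1, -2)} (it is exactly 1-dimensional because rank(I - K) = 2). Kernel of the adjoint: K is real, so (I - K)^* = I - K^T = I - v u^T, and (I - v u^T) v = v - v (u·v) = 0; hence ker((I - K)^*) = span{v} = span{(5, 0, 2)}. Therefore (I - K) x = y is solvable iff <y, v> = 0, i.e. iff 5y_1 + 2y_3 = 0. When this holds, K y = u (v·y) = 0, so (I - K) y = y and x = y is a particular solution; the full solution set is the line x = y + c·u = y + c·(1, 1, -2), c ∈ C.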